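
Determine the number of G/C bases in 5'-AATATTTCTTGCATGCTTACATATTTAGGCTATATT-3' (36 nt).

C=5, T=17, G=4, A=10
Total G or C: 4 + 5 = 9

9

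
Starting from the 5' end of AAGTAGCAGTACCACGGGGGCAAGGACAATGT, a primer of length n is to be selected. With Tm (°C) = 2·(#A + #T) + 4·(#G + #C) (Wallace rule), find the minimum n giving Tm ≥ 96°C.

n = 31

First 30 bases: AAGTAGCAGTACCACGGGGGCAAGGACAAT → Tm = 92°C (< 96°C)
First 31 bases: AAGTAGCAGTACCACGGGGGCAAGGACAATG → Tm = 96°C (≥ 96°C)
Each additional base adds 2°C (A/T) or 4°C (G/C), so Tm is non-decreasing in n; n = 31 is the first length to reach 96°C.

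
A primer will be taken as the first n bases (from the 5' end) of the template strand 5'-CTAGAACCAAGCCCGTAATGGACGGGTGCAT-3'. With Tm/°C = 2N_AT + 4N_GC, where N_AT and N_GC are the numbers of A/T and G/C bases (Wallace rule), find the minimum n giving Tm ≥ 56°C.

First 18 bases: CTAGAACCAAGCCCGTAA → Tm = 54°C (< 56°C)
First 19 bases: CTAGAACCAAGCCCGTAAT → Tm = 56°C (≥ 56°C)
Each additional base adds 2°C (A/T) or 4°C (G/C), so Tm is non-decreasing in n; n = 19 is the first length to reach 56°C.

n = 19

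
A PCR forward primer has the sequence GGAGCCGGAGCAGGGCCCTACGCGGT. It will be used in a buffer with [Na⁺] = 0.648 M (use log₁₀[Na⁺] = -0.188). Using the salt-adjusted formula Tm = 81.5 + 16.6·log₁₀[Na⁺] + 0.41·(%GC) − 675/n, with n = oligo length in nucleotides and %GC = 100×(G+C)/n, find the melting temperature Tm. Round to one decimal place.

84.0°C

Length n = 26. Scanning the sequence gives C=8, A=4, T=2, G=12.
G+C = 20, so %GC = 20/26 × 100 = 76.923%
Salt term: 16.6 × (-0.188) = -3.121
GC term: 0.41 × 76.923 = 31.538; length term: −675/26 = −25.962
Tm = 81.5 + (-3.121) + 31.538 − 25.962 = 83.955 → 84.0°C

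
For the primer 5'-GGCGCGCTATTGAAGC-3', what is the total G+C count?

A=3, C=4, T=3, G=6
Total G or C: 6 + 4 = 10

10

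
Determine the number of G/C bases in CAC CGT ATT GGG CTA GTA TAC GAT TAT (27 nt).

11

Base counts: T=9, G=6, C=5, A=7
G+C = 6 + 5 = 11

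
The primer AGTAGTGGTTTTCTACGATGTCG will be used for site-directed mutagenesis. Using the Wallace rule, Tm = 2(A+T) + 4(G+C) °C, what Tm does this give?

G=7, A=4, T=9, C=3
AT pairs contribute 13, GC pairs contribute 10.
Tm = 2×13 + 4×10 = 66°C

66°C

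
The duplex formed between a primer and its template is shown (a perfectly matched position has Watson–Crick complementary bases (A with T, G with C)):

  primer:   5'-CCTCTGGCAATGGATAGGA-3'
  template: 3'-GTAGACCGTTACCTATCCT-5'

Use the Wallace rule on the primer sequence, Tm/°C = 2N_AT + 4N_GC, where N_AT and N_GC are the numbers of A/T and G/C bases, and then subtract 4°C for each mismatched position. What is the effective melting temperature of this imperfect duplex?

54°C

Primer base counts: A=5, T=4, G=6, C=4 → A+T=9, G+C=10
Perfect-match Tm = 2(9) + 4(10) = 18 + 40 = 58°C
Mismatches (positions where the bases are not complementary): 1 (at position 2)
Effective Tm = 58 − 1×4 = 58 − 4 = 54°C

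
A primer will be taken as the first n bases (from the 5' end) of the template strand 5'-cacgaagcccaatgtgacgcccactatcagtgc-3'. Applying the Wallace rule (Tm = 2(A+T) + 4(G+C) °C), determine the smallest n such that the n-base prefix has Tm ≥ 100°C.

First 31 bases: CACGAAGCCCAATGTGACGCCCACTATCAGT → Tm = 96°C (< 100°C)
First 32 bases: CACGAAGCCCAATGTGACGCCCACTATCAGTG → Tm = 100°C (≥ 100°C)
Since every base adds ≥2°C, Tm only increases with n, so the threshold is first crossed at n = 32.

n = 32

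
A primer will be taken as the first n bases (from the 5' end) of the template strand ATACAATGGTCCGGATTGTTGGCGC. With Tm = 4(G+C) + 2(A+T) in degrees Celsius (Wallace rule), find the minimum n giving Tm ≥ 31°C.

n = 12

First 11 bases: ATACAATGGTC → Tm = 30°C (< 31°C)
First 12 bases: ATACAATGGTCC → Tm = 34°C (≥ 31°C)
Since every base adds ≥2°C, Tm only increases with n, so the threshold is first crossed at n = 12.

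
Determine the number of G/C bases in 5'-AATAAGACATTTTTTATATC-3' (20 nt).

3

A=8, G=1, C=2, T=9
Total G or C: 1 + 2 = 3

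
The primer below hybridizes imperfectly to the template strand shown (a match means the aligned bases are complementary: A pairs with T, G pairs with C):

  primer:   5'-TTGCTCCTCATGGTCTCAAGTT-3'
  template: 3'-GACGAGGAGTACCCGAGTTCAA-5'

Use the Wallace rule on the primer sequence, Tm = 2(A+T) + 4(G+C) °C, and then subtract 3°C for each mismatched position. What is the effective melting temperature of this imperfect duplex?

Primer base counts: A=3, T=9, G=4, C=6 → A+T=12, G+C=10
Perfect-match Tm = 2(12) + 4(10) = 24 + 40 = 64°C
Mismatches (positions where the bases are not complementary): 2 (at positions 1, 14)
Effective Tm = 64 − 2×3 = 64 − 6 = 58°C

58°C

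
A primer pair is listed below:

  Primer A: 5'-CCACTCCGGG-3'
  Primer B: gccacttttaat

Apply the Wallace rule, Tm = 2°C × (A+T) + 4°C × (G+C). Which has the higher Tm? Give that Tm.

Primer A, 36°C

Primer A: A+T=2, G+C=8 → Tm = 2(2)+4(8) = 36°C
Primer B: A+T=8, G+C=4 → Tm = 2(8)+4(4) = 32°C
36°C vs 32°C → primer A is higher.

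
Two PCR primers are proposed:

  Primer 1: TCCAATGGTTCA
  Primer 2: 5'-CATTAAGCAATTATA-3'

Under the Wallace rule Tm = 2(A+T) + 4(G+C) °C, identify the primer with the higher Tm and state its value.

Primer 2, 36°C

Primer 1: A+T=7, G+C=5 → Tm = 2(7)+4(5) = 34°C
Primer 2: A+T=12, G+C=3 → Tm = 2(12)+4(3) = 36°C
34°C vs 36°C → primer 2 is higher.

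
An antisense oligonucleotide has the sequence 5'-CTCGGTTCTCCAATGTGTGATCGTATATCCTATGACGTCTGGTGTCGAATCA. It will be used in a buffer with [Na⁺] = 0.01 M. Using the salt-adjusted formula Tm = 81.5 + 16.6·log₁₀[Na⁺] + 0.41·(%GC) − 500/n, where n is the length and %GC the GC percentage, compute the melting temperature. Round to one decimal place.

57.6°C

Length n = 52. Counting bases: C=12, A=10, G=12, T=18
G+C = 24, so %GC = 24/52 × 100 = 46.154%
Salt term: 16.6 × (-2) = -33.2
GC term: 0.41 × 46.154 = 18.923; length term: −500/52 = −9.615
Tm = 81.5 + (-33.2) + 18.923 − 9.615 = 57.608 → 57.6°C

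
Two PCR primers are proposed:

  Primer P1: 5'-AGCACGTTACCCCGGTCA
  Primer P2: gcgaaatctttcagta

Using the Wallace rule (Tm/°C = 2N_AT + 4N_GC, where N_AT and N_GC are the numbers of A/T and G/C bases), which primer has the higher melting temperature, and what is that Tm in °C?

Primer P1, 58°C

Primer P1: A+T=7, G+C=11 → Tm = 2(7)+4(11) = 58°C
Primer P2: A+T=10, G+C=6 → Tm = 2(10)+4(6) = 44°C
58°C vs 44°C → primer P1 is higher.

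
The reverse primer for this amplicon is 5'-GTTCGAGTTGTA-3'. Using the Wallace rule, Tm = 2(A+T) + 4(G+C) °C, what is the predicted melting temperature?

Scanning the sequence gives T=5, G=4, C=1, A=2.
AT pairs contribute 7, GC pairs contribute 5.
Tm = 2(7) + 4(5) = 14 + 20 = 34°C

34°C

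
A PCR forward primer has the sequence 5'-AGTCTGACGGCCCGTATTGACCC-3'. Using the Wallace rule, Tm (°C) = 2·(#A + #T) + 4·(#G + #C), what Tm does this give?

74°C

Counting bases: G=6, C=8, A=4, T=5
A+T = 9, G+C = 14
Tm = 2(9) + 4(14) = 18 + 56 = 74°C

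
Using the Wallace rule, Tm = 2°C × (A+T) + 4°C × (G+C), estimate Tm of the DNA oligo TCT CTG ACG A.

30°C

Counting bases: T=3, C=3, A=2, G=2
AT pairs contribute 5, GC pairs contribute 5.
Tm = 2×5 + 4×5 = 30°C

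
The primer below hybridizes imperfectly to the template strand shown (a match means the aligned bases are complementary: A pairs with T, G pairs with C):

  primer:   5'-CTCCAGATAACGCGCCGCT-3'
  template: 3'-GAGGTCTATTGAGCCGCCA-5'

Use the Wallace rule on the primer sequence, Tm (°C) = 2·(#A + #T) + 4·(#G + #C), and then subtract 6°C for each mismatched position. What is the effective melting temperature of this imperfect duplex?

44°C

Primer base counts: A=4, T=3, G=4, C=8 → A+T=7, G+C=12
Perfect-match Tm = 2(7) + 4(12) = 14 + 48 = 62°C
Mismatches (positions where the bases are not complementary): 3 (at positions 12, 15, 18)
Effective Tm = 62 − 3×6 = 62 − 18 = 44°C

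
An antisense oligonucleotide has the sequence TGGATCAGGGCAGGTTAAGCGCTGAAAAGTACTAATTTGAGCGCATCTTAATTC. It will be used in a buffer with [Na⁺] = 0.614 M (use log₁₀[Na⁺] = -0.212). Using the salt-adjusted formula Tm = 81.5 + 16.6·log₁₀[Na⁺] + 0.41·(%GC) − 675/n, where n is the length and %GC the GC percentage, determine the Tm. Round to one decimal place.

82.9°C

Length n = 54. T=15, G=14, A=16, C=9
G+C = 23, so %GC = 23/54 × 100 = 42.593%
Salt term: 16.6 × (-0.212) = -3.519
GC term: 0.41 × 42.593 = 17.463; length term: −675/54 = −12.5
Tm = 81.5 + (-3.519) + 17.463 − 12.5 = 82.944 → 82.9°C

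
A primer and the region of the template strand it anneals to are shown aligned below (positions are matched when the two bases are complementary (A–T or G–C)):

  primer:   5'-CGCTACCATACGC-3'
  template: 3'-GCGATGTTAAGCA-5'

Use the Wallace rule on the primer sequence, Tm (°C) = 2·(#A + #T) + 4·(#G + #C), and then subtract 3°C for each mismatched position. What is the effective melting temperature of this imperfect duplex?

33°C

Primer base counts: A=3, T=2, G=2, C=6 → A+T=5, G+C=8
Perfect-match Tm = 2(5) + 4(8) = 10 + 32 = 42°C
Mismatches (positions where the bases are not complementary): 3 (at positions 7, 10, 13)
Effective Tm = 42 − 3×3 = 42 − 9 = 33°C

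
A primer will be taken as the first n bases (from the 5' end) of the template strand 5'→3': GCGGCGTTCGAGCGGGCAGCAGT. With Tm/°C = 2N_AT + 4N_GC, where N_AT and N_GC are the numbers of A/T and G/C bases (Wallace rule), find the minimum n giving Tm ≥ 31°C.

First 8 bases: GCGGCGTT → Tm = 28°C (< 31°C)
First 9 bases: GCGGCGTTC → Tm = 32°C (≥ 31°C)
Since every base adds ≥2°C, Tm only increases with n, so the threshold is first crossed at n = 9.

n = 9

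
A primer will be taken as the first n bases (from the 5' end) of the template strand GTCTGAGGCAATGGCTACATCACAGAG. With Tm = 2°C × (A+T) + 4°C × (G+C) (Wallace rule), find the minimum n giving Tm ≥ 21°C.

n = 7

First 6 bases: GTCTGA → Tm = 18°C (< 21°C)
First 7 bases: GTCTGAG → Tm = 22°C (≥ 21°C)
Since every base adds ≥2°C, Tm only increases with n, so the threshold is first crossed at n = 7.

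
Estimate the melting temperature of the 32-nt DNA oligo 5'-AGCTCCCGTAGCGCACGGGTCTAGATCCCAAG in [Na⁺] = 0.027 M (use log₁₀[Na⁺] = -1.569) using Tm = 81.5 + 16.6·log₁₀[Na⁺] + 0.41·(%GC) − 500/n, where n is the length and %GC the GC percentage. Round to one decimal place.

65.5°C

Length n = 32. Counting bases: C=11, G=9, T=5, A=7
G+C = 20, so %GC = 20/32 × 100 = 62.5%
Salt term: 16.6 × (-1.569) = -26.045
GC term: 0.41 × 62.5 = 25.625; length term: −500/32 = −15.625
Tm = 81.5 + (-26.045) + 25.625 − 15.625 = 65.455 → 65.5°C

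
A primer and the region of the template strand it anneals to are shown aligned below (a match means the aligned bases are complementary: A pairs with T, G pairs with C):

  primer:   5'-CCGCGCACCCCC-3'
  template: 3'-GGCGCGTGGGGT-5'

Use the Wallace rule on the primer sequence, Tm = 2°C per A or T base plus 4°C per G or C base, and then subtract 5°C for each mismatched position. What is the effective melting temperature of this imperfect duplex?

Primer base counts: A=1, T=0, G=2, C=9 → A+T=1, G+C=11
Perfect-match Tm = 2(1) + 4(11) = 2 + 44 = 46°C
Mismatches (positions where the bases are not complementary): 1 (at position 12)
Effective Tm = 46 − 1×5 = 46 − 5 = 41°C

41°C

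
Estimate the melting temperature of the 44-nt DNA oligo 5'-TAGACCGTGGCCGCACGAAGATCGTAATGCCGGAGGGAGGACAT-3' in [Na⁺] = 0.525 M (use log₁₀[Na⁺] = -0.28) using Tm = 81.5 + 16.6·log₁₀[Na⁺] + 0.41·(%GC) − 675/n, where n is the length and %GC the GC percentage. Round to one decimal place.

85.7°C

Length n = 44. C=10, A=12, G=16, T=6
G+C = 26, so %GC = 26/44 × 100 = 59.091%
Salt term: 16.6 × (-0.28) = -4.648
GC term: 0.41 × 59.091 = 24.227; length term: −675/44 = −15.341
Tm = 81.5 + (-4.648) + 24.227 − 15.341 = 85.738 → 85.7°C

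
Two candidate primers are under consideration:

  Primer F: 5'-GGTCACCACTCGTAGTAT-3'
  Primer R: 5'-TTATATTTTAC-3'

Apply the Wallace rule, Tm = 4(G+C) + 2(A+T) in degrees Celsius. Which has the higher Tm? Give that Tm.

Primer F: A+T=9, G+C=9 → Tm = 2(9)+4(9) = 54°C
Primer R: A+T=10, G+C=1 → Tm = 2(10)+4(1) = 24°C
54°C vs 24°C → primer F is higher.

Primer F, 54°C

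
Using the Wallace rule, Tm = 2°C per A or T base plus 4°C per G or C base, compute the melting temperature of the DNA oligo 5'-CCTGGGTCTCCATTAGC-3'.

C=6, T=5, G=4, A=2
A+T = 7, G+C = 10
Tm = 4·10 + 2·7 = 40 + 14 = 54°C

54°C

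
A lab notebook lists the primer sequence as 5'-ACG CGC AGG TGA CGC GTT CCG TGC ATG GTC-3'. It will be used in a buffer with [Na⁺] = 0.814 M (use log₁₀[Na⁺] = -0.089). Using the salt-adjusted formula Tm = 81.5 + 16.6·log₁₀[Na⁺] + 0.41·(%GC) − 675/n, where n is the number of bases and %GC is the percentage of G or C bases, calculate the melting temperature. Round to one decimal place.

84.9°C

Length n = 30. T=6, C=9, G=11, A=4
G+C = 20, so %GC = 20/30 × 100 = 66.667%
Salt term: 16.6 × (-0.089) = -1.477
GC term: 0.41 × 66.667 = 27.333; length term: −675/30 = −22.5
Tm = 81.5 + (-1.477) + 27.333 − 22.5 = 84.856 → 84.9°C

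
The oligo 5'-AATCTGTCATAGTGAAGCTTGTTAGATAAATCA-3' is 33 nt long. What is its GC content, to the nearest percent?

Scanning the sequence gives A=12, C=4, T=11, G=6.
G+C = 6 + 4 = 10 out of 33 bases
%GC = 10/33 × 100 = 30.3% ≈ 30%

30%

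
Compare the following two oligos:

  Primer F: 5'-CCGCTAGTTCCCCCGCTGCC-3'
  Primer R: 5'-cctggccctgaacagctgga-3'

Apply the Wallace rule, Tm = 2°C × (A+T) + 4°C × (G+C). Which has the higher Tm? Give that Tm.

Primer F, 70°C

Primer F: A+T=5, G+C=15 → Tm = 2(5)+4(15) = 70°C
Primer R: A+T=7, G+C=13 → Tm = 2(7)+4(13) = 66°C
70°C vs 66°C → primer F is higher.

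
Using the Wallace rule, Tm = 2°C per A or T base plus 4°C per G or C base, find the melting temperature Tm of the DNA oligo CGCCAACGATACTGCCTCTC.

64°C

Base counts: T=4, G=3, A=4, C=9
AT pairs contribute 8, GC pairs contribute 12.
Tm = 2(8) + 4(12) = 16 + 48 = 64°C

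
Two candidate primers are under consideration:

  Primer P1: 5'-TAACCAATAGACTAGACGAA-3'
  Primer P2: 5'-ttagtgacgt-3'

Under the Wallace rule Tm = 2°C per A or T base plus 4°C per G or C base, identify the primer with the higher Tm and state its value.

Primer P1, 54°C

Primer P1: A+T=13, G+C=7 → Tm = 2(13)+4(7) = 54°C
Primer P2: A+T=6, G+C=4 → Tm = 2(6)+4(4) = 28°C
54°C vs 28°C → primer P1 is higher.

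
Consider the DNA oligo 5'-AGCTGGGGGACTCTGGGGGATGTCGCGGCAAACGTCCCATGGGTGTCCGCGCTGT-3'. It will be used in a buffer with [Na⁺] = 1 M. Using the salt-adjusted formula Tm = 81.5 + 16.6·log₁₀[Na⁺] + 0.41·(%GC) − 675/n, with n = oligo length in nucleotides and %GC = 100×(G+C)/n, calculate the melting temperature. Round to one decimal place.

96.8°C

Length n = 55. Scanning the sequence gives T=11, C=14, A=7, G=23.
G+C = 37, so %GC = 37/55 × 100 = 67.273%
Salt term: 16.6 × (0) = 0
GC term: 0.41 × 67.273 = 27.582; length term: −675/55 = −12.273
Tm = 81.5 + (0) + 27.582 − 12.273 = 96.809 → 96.8°C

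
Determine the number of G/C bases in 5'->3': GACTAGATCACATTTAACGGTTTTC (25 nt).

9

Scanning the sequence gives A=7, G=4, C=5, T=9.
G+C = 4 + 5 = 9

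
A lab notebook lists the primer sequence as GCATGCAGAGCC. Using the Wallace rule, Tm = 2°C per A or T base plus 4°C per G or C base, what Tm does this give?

Base counts: A=3, C=4, T=1, G=4
AT pairs contribute 4, GC pairs contribute 8.
Tm = 2(4) + 4(8) = 8 + 32 = 40°C

40°C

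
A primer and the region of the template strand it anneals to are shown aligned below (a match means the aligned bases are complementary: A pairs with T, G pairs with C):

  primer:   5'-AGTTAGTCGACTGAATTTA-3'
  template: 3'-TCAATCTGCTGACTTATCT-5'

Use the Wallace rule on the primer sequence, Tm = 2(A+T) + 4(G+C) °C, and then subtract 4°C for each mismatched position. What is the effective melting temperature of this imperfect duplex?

38°C

Primer base counts: A=6, T=7, G=4, C=2 → A+T=13, G+C=6
Perfect-match Tm = 2(13) + 4(6) = 26 + 24 = 50°C
Mismatches (positions where the bases are not complementary): 3 (at positions 7, 17, 18)
Effective Tm = 50 − 3×4 = 50 − 12 = 38°C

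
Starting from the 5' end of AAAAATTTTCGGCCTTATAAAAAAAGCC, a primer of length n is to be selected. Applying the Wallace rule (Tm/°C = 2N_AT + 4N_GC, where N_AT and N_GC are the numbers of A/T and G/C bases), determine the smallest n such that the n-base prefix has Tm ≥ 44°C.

n = 17

First 16 bases: AAAAATTTTCGGCCTT → Tm = 42°C (< 44°C)
First 17 bases: AAAAATTTTCGGCCTTA → Tm = 44°C (≥ 44°C)
Since every base adds ≥2°C, Tm only increases with n, so the threshold is first crossed at n = 17.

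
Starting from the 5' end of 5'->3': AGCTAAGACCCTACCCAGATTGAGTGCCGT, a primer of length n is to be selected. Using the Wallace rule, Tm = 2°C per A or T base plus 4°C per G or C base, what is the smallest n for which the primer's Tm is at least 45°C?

n = 15

First 14 bases: AGCTAAGACCCTAC → Tm = 42°C (< 45°C)
First 15 bases: AGCTAAGACCCTACC → Tm = 46°C (≥ 45°C)
Each additional base adds 2°C (A/T) or 4°C (G/C), so Tm is non-decreasing in n; n = 15 is the first length to reach 45°C.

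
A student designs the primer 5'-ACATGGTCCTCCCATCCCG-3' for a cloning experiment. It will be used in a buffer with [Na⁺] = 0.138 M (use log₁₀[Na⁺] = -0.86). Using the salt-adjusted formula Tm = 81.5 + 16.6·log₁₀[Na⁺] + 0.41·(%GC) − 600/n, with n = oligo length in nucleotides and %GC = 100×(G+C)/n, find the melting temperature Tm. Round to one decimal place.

61.5°C

Length n = 19. Base counts: G=3, C=9, T=4, A=3
G+C = 12, so %GC = 12/19 × 100 = 63.158%
Salt term: 16.6 × (-0.86) = -14.276
GC term: 0.41 × 63.158 = 25.895; length term: −600/19 = −31.579
Tm = 81.5 + (-14.276) + 25.895 − 31.579 = 61.54 → 61.5°C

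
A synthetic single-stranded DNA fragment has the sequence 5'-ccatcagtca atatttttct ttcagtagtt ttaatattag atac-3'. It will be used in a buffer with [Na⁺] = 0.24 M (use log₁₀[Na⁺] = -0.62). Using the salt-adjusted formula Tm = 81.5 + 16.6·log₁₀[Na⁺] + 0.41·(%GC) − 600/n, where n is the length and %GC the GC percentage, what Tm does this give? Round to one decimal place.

67.8°C

Length n = 44. Counting bases: A=13, T=20, G=4, C=7
G+C = 11, so %GC = 11/44 × 100 = 25%
Salt term: 16.6 × (-0.62) = -10.292
GC term: 0.41 × 25 = 10.25; length term: −600/44 = −13.636
Tm = 81.5 + (-10.292) + 10.25 − 13.636 = 67.822 → 67.8°C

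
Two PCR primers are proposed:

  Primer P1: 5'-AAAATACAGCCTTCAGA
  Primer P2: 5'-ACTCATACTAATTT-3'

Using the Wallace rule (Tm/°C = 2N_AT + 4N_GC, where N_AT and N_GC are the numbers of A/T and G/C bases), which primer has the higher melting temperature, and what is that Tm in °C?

Primer P1, 46°C

Primer P1: A+T=11, G+C=6 → Tm = 2(11)+4(6) = 46°C
Primer P2: A+T=11, G+C=3 → Tm = 2(11)+4(3) = 34°C
46°C vs 34°C → primer P1 is higher.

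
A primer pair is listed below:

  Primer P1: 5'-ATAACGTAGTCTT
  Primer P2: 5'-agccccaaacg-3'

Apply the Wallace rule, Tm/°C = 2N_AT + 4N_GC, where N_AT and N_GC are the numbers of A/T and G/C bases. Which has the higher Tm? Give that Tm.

Primer P1: A+T=9, G+C=4 → Tm = 2(9)+4(4) = 34°C
Primer P2: A+T=4, G+C=7 → Tm = 2(4)+4(7) = 36°C
34°C vs 36°C → primer P2 is higher.

Primer P2, 36°C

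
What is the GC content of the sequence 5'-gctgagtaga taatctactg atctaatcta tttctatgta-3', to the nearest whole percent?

T=16, G=6, A=12, C=6
G+C = 6 + 6 = 12 out of 40 bases
%GC = 12/40 × 100 = 30% ≈ 30%

30%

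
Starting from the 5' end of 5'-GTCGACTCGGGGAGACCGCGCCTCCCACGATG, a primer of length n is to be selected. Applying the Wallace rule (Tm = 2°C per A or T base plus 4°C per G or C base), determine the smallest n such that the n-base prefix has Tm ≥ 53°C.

n = 16

First 15 bases: GTCGACTCGGGGAGA → Tm = 50°C (< 53°C)
First 16 bases: GTCGACTCGGGGAGAC → Tm = 54°C (≥ 53°C)
Each additional base adds 2°C (A/T) or 4°C (G/C), so Tm is non-decreasing in n; n = 16 is the first length to reach 53°C.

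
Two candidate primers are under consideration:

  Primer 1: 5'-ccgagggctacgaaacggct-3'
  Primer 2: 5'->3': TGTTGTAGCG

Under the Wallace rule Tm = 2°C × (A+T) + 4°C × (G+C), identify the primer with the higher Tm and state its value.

Primer 1, 66°C

Primer 1: A+T=7, G+C=13 → Tm = 2(7)+4(13) = 66°C
Primer 2: A+T=5, G+C=5 → Tm = 2(5)+4(5) = 30°C
66°C vs 30°C → primer 1 is higher.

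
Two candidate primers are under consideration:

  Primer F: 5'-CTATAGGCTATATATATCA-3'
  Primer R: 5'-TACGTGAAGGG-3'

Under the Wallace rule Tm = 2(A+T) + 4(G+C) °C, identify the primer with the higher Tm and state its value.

Primer F, 48°C

Primer F: A+T=14, G+C=5 → Tm = 2(14)+4(5) = 48°C
Primer R: A+T=5, G+C=6 → Tm = 2(5)+4(6) = 34°C
48°C vs 34°C → primer F is higher.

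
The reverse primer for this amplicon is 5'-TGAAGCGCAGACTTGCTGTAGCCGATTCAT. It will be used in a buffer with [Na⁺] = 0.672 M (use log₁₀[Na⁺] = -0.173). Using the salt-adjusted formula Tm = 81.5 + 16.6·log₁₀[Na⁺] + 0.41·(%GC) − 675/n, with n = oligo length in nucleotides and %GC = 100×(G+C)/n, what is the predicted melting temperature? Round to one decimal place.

Length n = 30. C=7, T=8, A=7, G=8
G+C = 15, so %GC = 15/30 × 100 = 50%
Salt term: 16.6 × (-0.173) = -2.872
GC term: 0.41 × 50 = 20.5; length term: −675/30 = −22.5
Tm = 81.5 + (-2.872) + 20.5 − 22.5 = 76.628 → 76.6°C

76.6°C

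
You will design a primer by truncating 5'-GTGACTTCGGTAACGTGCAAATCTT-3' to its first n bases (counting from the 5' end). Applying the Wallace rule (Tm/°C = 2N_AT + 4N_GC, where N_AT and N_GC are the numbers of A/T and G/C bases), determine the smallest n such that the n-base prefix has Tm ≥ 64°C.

First 21 bases: GTGACTTCGGTAACGTGCAAA → Tm = 62°C (< 64°C)
First 22 bases: GTGACTTCGGTAACGTGCAAAT → Tm = 64°C (≥ 64°C)
Since every base adds ≥2°C, Tm only increases with n, so the threshold is first crossed at n = 22.

n = 22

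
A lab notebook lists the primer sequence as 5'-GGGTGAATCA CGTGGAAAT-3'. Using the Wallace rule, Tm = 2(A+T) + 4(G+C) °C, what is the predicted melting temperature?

56°C

Counting bases: A=6, C=2, G=7, T=4
So N_AT = 10 and N_GC = 9.
Tm = 4·9 + 2·10 = 36 + 20 = 56°C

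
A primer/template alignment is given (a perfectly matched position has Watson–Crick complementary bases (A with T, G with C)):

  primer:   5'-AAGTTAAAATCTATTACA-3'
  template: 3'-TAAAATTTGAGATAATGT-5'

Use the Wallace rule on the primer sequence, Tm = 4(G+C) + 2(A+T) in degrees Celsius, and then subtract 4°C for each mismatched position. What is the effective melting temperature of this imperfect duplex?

30°C

Primer base counts: A=9, T=6, G=1, C=2 → A+T=15, G+C=3
Perfect-match Tm = 2(15) + 4(3) = 30 + 12 = 42°C
Mismatches (positions where the bases are not complementary): 3 (at positions 2, 3, 9)
Effective Tm = 42 − 3×4 = 42 − 12 = 30°C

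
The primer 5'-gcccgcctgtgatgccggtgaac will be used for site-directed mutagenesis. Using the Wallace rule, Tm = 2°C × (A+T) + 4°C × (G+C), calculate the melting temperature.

78°C

Scanning the sequence gives C=8, A=3, T=4, G=8.
A+T = 7, G+C = 16
Tm = 4·16 + 2·7 = 64 + 14 = 78°C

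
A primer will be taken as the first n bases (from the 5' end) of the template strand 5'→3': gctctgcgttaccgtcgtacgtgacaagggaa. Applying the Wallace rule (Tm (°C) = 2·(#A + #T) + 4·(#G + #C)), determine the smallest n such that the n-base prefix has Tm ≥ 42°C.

First 12 bases: GCTCTGCGTTAC → Tm = 38°C (< 42°C)
First 13 bases: GCTCTGCGTTACC → Tm = 42°C (≥ 42°C)
Since every base adds ≥2°C, Tm only increases with n, so the threshold is first crossed at n = 13.

n = 13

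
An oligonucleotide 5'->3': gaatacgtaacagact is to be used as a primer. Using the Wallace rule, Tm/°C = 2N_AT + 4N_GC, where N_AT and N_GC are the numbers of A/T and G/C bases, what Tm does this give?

Scanning the sequence gives G=3, T=3, C=3, A=7.
So N_AT = 10 and N_GC = 6.
Tm = 2(10) + 4(6) = 20 + 24 = 44°C

44°C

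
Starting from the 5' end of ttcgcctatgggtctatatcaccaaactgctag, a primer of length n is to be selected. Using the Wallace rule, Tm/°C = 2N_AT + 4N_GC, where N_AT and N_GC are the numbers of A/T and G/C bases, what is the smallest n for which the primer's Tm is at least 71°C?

n = 25

First 24 bases: TTCGCCTATGGGTCTATATCACCA → Tm = 70°C (< 71°C)
First 25 bases: TTCGCCTATGGGTCTATATCACCAA → Tm = 72°C (≥ 71°C)
Each additional base adds 2°C (A/T) or 4°C (G/C), so Tm is non-decreasing in n; n = 25 is the first length to reach 71°C.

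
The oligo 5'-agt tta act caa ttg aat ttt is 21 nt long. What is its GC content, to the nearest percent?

19%

Base counts: G=2, A=7, T=10, C=2
G+C = 2 + 2 = 4 out of 21 bases
%GC = 4/21 × 100 = 19.05% ≈ 19%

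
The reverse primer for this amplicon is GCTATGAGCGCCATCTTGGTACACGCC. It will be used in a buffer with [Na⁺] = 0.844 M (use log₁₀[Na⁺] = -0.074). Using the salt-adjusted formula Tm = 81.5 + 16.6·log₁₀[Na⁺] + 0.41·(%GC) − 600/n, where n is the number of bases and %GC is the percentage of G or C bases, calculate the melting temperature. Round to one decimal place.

Length n = 27. Scanning the sequence gives A=5, G=7, T=6, C=9.
G+C = 16, so %GC = 16/27 × 100 = 59.259%
Salt term: 16.6 × (-0.074) = -1.228
GC term: 0.41 × 59.259 = 24.296; length term: −600/27 = −22.222
Tm = 81.5 + (-1.228) + 24.296 − 22.222 = 82.346 → 82.3°C

82.3°C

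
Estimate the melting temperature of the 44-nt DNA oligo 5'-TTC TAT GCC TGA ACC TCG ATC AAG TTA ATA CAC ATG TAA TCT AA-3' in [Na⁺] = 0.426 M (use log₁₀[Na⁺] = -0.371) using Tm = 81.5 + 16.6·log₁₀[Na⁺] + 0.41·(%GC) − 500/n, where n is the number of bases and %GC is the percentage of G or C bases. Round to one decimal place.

78.0°C

Length n = 44. Counting bases: C=10, T=14, A=15, G=5
G+C = 15, so %GC = 15/44 × 100 = 34.091%
Salt term: 16.6 × (-0.371) = -6.159
GC term: 0.41 × 34.091 = 13.977; length term: −500/44 = −11.364
Tm = 81.5 + (-6.159) + 13.977 − 11.364 = 77.954 → 78.0°C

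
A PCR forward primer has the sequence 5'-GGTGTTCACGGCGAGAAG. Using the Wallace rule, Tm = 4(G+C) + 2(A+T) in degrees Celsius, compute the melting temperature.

58°C

Scanning the sequence gives A=4, C=3, T=3, G=8.
A+T = 7, G+C = 11
Tm = 2(7) + 4(11) = 14 + 44 = 58°C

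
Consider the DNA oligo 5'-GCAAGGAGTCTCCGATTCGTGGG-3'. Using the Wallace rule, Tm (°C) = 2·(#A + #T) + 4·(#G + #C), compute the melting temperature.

Base counts: C=5, T=5, G=9, A=4
AT pairs contribute 9, GC pairs contribute 14.
Tm = 2(9) + 4(14) = 18 + 56 = 74°C

74°C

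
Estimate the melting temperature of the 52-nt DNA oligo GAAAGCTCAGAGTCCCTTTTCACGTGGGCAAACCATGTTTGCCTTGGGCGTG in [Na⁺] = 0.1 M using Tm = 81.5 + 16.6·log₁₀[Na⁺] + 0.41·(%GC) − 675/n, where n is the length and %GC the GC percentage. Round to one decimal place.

74.0°C

Length n = 52. T=14, G=15, C=13, A=10
G+C = 28, so %GC = 28/52 × 100 = 53.846%
Salt term: 16.6 × (-1) = -16.6
GC term: 0.41 × 53.846 = 22.077; length term: −675/52 = −12.981
Tm = 81.5 + (-16.6) + 22.077 − 12.981 = 73.996 → 74.0°C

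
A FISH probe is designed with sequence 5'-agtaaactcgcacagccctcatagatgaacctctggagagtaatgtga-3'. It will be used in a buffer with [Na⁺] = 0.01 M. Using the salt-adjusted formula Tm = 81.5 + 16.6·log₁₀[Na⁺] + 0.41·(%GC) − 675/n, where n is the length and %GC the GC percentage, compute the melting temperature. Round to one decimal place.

Length n = 48. G=11, A=16, C=11, T=10
G+C = 22, so %GC = 22/48 × 100 = 45.833%
Salt term: 16.6 × (-2) = -33.2
GC term: 0.41 × 45.833 = 18.792; length term: −675/48 = −14.062
Tm = 81.5 + (-33.2) + 18.792 − 14.062 = 53.03 → 53.0°C

53.0°C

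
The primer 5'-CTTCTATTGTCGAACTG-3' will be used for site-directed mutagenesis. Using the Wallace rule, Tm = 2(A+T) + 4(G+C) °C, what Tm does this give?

Counting bases: T=7, A=3, G=3, C=4
A+T = 10, G+C = 7
Tm = 2×10 + 4×7 = 48°C

48°C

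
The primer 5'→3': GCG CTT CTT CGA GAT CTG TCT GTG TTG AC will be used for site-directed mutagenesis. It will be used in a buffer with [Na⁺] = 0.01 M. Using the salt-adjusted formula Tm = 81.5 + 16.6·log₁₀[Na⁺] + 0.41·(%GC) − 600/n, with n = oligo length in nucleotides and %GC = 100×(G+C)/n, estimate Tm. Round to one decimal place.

Length n = 29. Base counts: A=3, G=8, T=11, C=7
G+C = 15, so %GC = 15/29 × 100 = 51.724%
Salt term: 16.6 × (-2) = -33.2
GC term: 0.41 × 51.724 = 21.207; length term: −600/29 = −20.69
Tm = 81.5 + (-33.2) + 21.207 − 20.69 = 48.817 → 48.8°C

48.8°C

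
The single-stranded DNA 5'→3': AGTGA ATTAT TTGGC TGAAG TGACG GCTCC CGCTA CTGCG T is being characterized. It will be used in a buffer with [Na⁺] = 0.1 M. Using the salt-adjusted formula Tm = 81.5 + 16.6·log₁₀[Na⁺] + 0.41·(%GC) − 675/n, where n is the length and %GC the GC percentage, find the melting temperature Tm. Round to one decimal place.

Length n = 41. Counting bases: A=8, C=9, T=12, G=12
G+C = 21, so %GC = 21/41 × 100 = 51.22%
Salt term: 16.6 × (-1) = -16.6
GC term: 0.41 × 51.22 = 21; length term: −675/41 = −16.463
Tm = 81.5 + (-16.6) + 21 − 16.463 = 69.437 → 69.4°C

69.4°C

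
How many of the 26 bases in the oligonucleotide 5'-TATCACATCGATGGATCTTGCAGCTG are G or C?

Counting bases: G=6, C=6, A=6, T=8
Total G or C: 6 + 6 = 12

12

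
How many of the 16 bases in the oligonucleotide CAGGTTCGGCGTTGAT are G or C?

Scanning the sequence gives G=6, T=5, A=2, C=3.
Total G or C: 6 + 3 = 9

9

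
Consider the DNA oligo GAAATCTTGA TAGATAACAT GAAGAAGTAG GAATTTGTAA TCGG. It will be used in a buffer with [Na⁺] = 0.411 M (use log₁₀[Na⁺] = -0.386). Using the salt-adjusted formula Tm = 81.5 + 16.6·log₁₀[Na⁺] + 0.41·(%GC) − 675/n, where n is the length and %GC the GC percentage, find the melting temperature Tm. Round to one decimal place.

72.8°C

Length n = 44. Counting bases: T=12, C=3, A=18, G=11
G+C = 14, so %GC = 14/44 × 100 = 31.818%
Salt term: 16.6 × (-0.386) = -6.408
GC term: 0.41 × 31.818 = 13.045; length term: −675/44 = −15.341
Tm = 81.5 + (-6.408) + 13.045 − 15.341 = 72.796 → 72.8°C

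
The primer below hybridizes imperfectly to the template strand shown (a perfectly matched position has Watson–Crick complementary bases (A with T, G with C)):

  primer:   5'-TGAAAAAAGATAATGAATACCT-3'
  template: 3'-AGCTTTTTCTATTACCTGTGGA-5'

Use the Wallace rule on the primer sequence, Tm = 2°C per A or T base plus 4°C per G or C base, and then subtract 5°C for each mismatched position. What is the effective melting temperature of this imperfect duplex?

Primer base counts: A=12, T=5, G=3, C=2 → A+T=17, G+C=5
Perfect-match Tm = 2(17) + 4(5) = 34 + 20 = 54°C
Mismatches (positions where the bases are not complementary): 4 (at positions 2, 3, 16, 18)
Effective Tm = 54 − 4×5 = 54 − 20 = 34°C

34°C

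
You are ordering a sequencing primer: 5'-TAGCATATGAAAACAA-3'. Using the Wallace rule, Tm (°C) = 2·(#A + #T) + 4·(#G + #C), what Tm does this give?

Counting bases: T=3, A=9, C=2, G=2
A+T = 12, G+C = 4
Tm = 2(12) + 4(4) = 24 + 16 = 40°C

40°C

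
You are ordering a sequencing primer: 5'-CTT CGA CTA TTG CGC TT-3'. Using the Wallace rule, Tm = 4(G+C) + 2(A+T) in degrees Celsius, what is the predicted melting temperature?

50°C

Counting bases: G=3, A=2, T=7, C=5
A+T = 9, G+C = 8
Tm = 4·8 + 2·9 = 32 + 18 = 50°C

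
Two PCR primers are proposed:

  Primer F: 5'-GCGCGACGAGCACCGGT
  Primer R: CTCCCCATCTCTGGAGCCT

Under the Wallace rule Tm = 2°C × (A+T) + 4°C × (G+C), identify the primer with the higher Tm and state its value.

Primer F: A+T=4, G+C=13 → Tm = 2(4)+4(13) = 60°C
Primer R: A+T=7, G+C=12 → Tm = 2(7)+4(12) = 62°C
60°C vs 62°C → primer R is higher.

Primer R, 62°C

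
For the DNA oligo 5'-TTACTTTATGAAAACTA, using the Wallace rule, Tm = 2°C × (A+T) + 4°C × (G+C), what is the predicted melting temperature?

Scanning the sequence gives A=7, G=1, C=2, T=7.
So N_AT = 14 and N_GC = 3.
Tm = 2(14) + 4(3) = 28 + 12 = 40°C

40°C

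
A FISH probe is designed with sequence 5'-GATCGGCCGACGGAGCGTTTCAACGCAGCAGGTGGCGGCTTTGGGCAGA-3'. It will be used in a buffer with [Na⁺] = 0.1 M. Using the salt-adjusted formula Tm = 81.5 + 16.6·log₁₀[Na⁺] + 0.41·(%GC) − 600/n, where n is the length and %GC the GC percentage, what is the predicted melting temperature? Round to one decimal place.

79.4°C

Length n = 49. C=12, G=20, A=9, T=8
G+C = 32, so %GC = 32/49 × 100 = 65.306%
Salt term: 16.6 × (-1) = -16.6
GC term: 0.41 × 65.306 = 26.775; length term: −600/49 = −12.245
Tm = 81.5 + (-16.6) + 26.775 − 12.245 = 79.43 → 79.4°C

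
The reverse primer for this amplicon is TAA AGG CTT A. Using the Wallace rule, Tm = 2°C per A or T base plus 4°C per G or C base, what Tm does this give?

Counting bases: A=4, G=2, C=1, T=3
A+T = 7, G+C = 3
Tm = 4·3 + 2·7 = 12 + 14 = 26°C

26°C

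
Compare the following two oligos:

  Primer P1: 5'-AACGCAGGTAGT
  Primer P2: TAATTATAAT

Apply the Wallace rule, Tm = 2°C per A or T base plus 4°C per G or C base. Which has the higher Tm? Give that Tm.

Primer P1, 36°C

Primer P1: A+T=6, G+C=6 → Tm = 2(6)+4(6) = 36°C
Primer P2: A+T=10, G+C=0 → Tm = 2(10)+4(0) = 20°C
36°C vs 20°C → primer P1 is higher.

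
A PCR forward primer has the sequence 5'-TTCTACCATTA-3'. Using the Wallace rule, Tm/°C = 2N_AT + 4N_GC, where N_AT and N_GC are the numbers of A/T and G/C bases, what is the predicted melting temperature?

Counting bases: G=0, A=3, T=5, C=3
So N_AT = 8 and N_GC = 3.
Tm = 4·3 + 2·8 = 12 + 16 = 28°C

28°C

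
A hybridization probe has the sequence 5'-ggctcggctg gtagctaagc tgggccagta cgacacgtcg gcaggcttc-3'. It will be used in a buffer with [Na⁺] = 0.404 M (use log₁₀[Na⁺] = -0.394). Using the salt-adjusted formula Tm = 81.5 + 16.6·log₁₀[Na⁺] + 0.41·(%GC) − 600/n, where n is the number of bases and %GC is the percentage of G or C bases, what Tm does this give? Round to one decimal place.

89.5°C

Length n = 49. Scanning the sequence gives A=8, C=14, T=9, G=18.
G+C = 32, so %GC = 32/49 × 100 = 65.306%
Salt term: 16.6 × (-0.394) = -6.54
GC term: 0.41 × 65.306 = 26.775; length term: −600/49 = −12.245
Tm = 81.5 + (-6.54) + 26.775 − 12.245 = 89.49 → 89.5°C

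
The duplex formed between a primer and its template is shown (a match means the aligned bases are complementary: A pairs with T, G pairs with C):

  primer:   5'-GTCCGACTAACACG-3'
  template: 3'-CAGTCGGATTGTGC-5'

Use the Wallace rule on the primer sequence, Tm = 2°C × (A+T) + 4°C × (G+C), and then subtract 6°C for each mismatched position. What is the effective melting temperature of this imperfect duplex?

Primer base counts: A=4, T=2, G=3, C=5 → A+T=6, G+C=8
Perfect-match Tm = 2(6) + 4(8) = 12 + 32 = 44°C
Mismatches (positions where the bases are not complementary): 2 (at positions 4, 6)
Effective Tm = 44 − 2×6 = 44 − 12 = 32°C

32°C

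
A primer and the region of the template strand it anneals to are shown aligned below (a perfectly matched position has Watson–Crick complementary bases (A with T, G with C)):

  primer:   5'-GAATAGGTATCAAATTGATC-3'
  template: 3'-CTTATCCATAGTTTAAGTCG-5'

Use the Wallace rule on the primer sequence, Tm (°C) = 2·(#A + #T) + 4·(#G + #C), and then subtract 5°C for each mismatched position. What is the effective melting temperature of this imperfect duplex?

Primer base counts: A=8, T=6, G=4, C=2 → A+T=14, G+C=6
Perfect-match Tm = 2(14) + 4(6) = 28 + 24 = 52°C
Mismatches (positions where the bases are not complementary): 2 (at positions 17, 19)
Effective Tm = 52 − 2×5 = 52 − 10 = 42°C

42°C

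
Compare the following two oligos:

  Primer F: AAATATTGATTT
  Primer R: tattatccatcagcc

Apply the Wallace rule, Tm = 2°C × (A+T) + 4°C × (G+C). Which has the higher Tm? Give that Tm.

Primer F: A+T=11, G+C=1 → Tm = 2(11)+4(1) = 26°C
Primer R: A+T=9, G+C=6 → Tm = 2(9)+4(6) = 42°C
26°C vs 42°C → primer R is higher.

Primer R, 42°C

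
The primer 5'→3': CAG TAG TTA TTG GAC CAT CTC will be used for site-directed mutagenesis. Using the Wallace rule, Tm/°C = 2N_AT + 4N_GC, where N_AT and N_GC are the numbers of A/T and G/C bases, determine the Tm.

Counting bases: T=7, G=4, C=5, A=5
AT pairs contribute 12, GC pairs contribute 9.
Tm = 4·9 + 2·12 = 36 + 24 = 60°C

60°C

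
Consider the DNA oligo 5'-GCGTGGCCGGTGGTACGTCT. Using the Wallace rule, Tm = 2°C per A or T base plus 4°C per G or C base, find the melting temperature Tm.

Base counts: A=1, T=5, C=5, G=9
A+T = 6, G+C = 14
Tm = 2×6 + 4×14 = 68°C

68°C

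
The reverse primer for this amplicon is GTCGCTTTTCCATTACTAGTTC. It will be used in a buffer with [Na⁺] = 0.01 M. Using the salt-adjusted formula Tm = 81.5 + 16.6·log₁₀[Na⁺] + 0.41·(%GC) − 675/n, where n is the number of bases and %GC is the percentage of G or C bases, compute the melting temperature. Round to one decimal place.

34.4°C

Length n = 22. Counting bases: G=3, A=3, C=6, T=10
G+C = 9, so %GC = 9/22 × 100 = 40.909%
Salt term: 16.6 × (-2) = -33.2
GC term: 0.41 × 40.909 = 16.773; length term: −675/22 = −30.682
Tm = 81.5 + (-33.2) + 16.773 − 30.682 = 34.391 → 34.4°C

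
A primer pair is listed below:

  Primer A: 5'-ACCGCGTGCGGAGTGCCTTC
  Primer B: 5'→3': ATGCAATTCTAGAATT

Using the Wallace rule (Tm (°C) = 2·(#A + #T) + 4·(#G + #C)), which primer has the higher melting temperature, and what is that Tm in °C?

Primer A: A+T=6, G+C=14 → Tm = 2(6)+4(14) = 68°C
Primer B: A+T=12, G+C=4 → Tm = 2(12)+4(4) = 40°C
68°C vs 40°C → primer A is higher.

Primer A, 68°C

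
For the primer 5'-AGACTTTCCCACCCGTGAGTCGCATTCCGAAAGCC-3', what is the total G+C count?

C=13, G=7, A=8, T=7
Total G or C: 7 + 13 = 20

20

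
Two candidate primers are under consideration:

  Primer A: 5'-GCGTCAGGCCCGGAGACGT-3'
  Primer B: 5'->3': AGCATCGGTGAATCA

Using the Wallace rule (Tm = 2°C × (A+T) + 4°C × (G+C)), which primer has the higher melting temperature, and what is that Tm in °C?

Primer A, 66°C

Primer A: A+T=5, G+C=14 → Tm = 2(5)+4(14) = 66°C
Primer B: A+T=8, G+C=7 → Tm = 2(8)+4(7) = 44°C
66°C vs 44°C → primer A is higher.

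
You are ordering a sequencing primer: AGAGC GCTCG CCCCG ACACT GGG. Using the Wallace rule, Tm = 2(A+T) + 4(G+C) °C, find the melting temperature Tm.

Counting bases: T=2, C=9, G=8, A=4
A+T = 6, G+C = 17
Tm = 2×6 + 4×17 = 80°C

80°C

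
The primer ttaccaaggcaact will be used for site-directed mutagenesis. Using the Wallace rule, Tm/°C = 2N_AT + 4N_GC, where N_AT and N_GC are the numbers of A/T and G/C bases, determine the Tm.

Counting bases: T=3, G=2, A=5, C=4
So N_AT = 8 and N_GC = 6.
Tm = 2(8) + 4(6) = 16 + 24 = 40°C

40°C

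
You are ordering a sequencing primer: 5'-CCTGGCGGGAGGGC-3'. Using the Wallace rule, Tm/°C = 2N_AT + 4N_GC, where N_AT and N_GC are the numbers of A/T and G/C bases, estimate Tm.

Scanning the sequence gives C=4, A=1, T=1, G=8.
So N_AT = 2 and N_GC = 12.
Tm = 2(2) + 4(12) = 4 + 48 = 52°C

52°C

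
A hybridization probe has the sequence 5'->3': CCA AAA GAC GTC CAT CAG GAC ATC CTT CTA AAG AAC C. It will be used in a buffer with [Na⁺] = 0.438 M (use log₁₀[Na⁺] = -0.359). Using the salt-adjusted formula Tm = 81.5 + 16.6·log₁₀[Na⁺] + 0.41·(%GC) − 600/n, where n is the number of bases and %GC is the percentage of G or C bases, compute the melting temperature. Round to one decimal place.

78.2°C

Length n = 37. Base counts: T=6, A=14, G=5, C=12
G+C = 17, so %GC = 17/37 × 100 = 45.946%
Salt term: 16.6 × (-0.359) = -5.959
GC term: 0.41 × 45.946 = 18.838; length term: −600/37 = −16.216
Tm = 81.5 + (-5.959) + 18.838 − 16.216 = 78.163 → 78.2°C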